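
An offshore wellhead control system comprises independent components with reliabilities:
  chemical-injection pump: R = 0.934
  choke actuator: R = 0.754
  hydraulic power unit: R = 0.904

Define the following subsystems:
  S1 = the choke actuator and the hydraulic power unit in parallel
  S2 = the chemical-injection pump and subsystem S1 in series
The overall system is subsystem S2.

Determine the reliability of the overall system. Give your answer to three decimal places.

Parallel (choke actuator and hydraulic power unit): 1 − (1 − 0.75400)(1 − 0.90400) = 0.97638
Series (chemical-injection pump and [0.97638]): 0.93400 × 0.97638 = 0.912

0.912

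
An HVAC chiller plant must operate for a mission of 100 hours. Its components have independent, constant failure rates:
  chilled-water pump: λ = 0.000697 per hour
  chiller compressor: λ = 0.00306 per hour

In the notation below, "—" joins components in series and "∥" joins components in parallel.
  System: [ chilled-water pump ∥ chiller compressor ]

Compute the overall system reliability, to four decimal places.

0.9823

R(chilled-water pump) = exp(−0.000697 × 100) = 0.932674
R(chiller compressor) = exp(−0.00306 × 100) = 0.736387
Parallel (chilled-water pump and chiller compressor): 1 − (1 − 0.932674)(1 − 0.736387) = 0.9823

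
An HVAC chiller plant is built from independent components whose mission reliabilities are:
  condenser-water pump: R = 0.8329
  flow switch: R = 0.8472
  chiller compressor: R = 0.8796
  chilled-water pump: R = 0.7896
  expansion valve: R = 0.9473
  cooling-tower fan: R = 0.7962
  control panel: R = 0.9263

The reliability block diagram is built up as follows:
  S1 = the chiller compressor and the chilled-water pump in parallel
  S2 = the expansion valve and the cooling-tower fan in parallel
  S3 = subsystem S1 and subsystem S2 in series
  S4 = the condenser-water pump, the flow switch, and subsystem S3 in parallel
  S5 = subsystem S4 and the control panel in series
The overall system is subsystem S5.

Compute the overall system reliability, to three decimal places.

0.925

Parallel (chiller compressor and chilled-water pump): 1 − (1 − 0.87960)(1 − 0.78960) = 0.97467
Parallel (expansion valve and cooling-tower fan): 1 − (1 − 0.94730)(1 − 0.79620) = 0.98926
Series ([0.97467] and [0.98926]): 0.97467 × 0.98926 = 0.96420
Parallel (condenser-water pump, flow switch, and [0.96420]): 1 − (1 − 0.83290)(1 − 0.84720)(1 − 0.96420) = 0.99909
Series ([0.99909] and control panel): 0.99909 × 0.92630 = 0.925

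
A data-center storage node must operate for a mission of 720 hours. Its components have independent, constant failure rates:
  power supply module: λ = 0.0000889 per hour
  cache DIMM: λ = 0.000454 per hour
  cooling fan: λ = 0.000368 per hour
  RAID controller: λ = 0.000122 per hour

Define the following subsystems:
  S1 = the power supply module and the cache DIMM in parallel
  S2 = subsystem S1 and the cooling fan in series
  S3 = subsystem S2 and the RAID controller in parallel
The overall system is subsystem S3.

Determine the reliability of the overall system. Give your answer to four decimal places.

0.9793

R(power supply module) = exp(−0.0000889 × 720) = 0.937997
R(cache DIMM) = exp(−0.000454 × 720) = 0.721170
R(cooling fan) = exp(−0.000368 × 720) = 0.767237
R(RAID controller) = exp(−0.000122 × 720) = 0.915907
Parallel (power supply module and cache DIMM): 1 − (1 − 0.937997)(1 − 0.721170) = 0.982712
Series ([0.982712] and cooling fan): 0.982712 × 0.767237 = 0.753973
Parallel ([0.753973] and RAID controller): 1 − (1 − 0.753973)(1 − 0.915907) = 0.9793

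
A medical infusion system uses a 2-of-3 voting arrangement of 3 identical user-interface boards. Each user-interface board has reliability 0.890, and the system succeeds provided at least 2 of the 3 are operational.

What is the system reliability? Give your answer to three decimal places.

0.966

R = Σ_{i=2}^{3} C(3,i) p^i (1−p)^{3−i} with p = 0.890
C(3,2)·0.890^2·0.110^1 = 0.26139
C(3,3)·0.890^3·0.110^0 = 0.70497
Sum = 0.966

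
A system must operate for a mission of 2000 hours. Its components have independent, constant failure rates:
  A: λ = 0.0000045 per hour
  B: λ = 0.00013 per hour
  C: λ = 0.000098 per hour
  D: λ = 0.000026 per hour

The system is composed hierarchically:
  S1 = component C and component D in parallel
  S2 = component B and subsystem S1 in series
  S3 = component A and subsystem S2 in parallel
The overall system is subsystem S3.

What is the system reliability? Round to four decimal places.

R(A) = exp(−0.0000045 × 2000) = 0.991040
R(B) = exp(−0.00013 × 2000) = 0.771052
R(C) = exp(−0.000098 × 2000) = 0.822012
R(D) = exp(−0.000026 × 2000) = 0.949329
Parallel (C and D): 1 − (1 − 0.822012)(1 − 0.949329) = 0.990981
Series (B and [0.990981]): 0.771052 × 0.990981 = 0.764098
Parallel (A and [0.764098]): 1 − (1 − 0.991040)(1 − 0.764098) = 0.9979

0.9979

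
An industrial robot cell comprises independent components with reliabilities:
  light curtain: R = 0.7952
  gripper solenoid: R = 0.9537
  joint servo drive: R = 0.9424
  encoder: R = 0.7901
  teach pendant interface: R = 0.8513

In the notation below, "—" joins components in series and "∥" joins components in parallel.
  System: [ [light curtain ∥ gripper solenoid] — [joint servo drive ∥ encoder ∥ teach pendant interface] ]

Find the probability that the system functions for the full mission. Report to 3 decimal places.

0.989

Parallel (light curtain and gripper solenoid): 1 − (1 − 0.79520)(1 − 0.95370) = 0.99052
Parallel (joint servo drive, encoder, and teach pendant interface): 1 − (1 − 0.94240)(1 − 0.79010)(1 − 0.85130) = 0.99820
Series ([0.99052] and [0.99820]): 0.99052 × 0.99820 = 0.989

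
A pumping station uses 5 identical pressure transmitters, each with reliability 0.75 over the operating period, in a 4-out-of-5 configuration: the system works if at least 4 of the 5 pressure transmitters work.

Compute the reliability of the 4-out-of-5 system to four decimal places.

R = Σ_{i=4}^{5} C(5,i) p^i (1−p)^{5−i} with p = 0.75
C(5,4)·0.75^4·0.25^1 = 0.395508
C(5,5)·0.75^5·0.25^0 = 0.237305
Sum = 0.6328

0.6328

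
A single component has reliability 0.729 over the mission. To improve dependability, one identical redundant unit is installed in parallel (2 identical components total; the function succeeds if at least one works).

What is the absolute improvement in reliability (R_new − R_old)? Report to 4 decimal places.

R_before = 0.729
R_after = 1 − (1 − 0.729)^2 = 0.9266
ΔR = 0.9266 − 0.729 = 0.1976

0.1976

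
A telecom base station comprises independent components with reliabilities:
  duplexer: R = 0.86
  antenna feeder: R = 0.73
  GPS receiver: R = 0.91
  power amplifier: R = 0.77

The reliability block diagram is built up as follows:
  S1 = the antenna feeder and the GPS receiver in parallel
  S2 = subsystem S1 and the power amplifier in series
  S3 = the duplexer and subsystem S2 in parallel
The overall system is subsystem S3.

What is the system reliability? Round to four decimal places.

0.9652

Parallel (antenna feeder and GPS receiver): 1 − (1 − 0.730000)(1 − 0.910000) = 0.975700
Series ([0.975700] and power amplifier): 0.975700 × 0.770000 = 0.751289
Parallel (duplexer and [0.751289]): 1 − (1 − 0.860000)(1 − 0.751289) = 0.9652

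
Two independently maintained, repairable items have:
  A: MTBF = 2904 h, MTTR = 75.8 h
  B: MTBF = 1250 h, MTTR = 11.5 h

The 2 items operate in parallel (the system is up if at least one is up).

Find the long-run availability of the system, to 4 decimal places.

0.9998

A(A) = MTBF/(MTBF+MTTR) = 2904/(2904+75.8) = 0.974562
A(B) = MTBF/(MTBF+MTTR) = 1250/(1250+11.5) = 0.990884
Parallel availability: 1 − (1 − 0.974562)(1 − 0.990884) = 0.9998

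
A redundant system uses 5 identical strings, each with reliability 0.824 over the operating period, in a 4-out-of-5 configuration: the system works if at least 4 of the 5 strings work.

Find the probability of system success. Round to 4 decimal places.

R = Σ_{i=4}^{5} C(5,i) p^i (1−p)^{5−i} with p = 0.824
C(5,4)·0.824^4·0.176^1 = 0.405687
C(5,5)·0.824^5·0.176^0 = 0.379871
Sum = 0.7856

0.7856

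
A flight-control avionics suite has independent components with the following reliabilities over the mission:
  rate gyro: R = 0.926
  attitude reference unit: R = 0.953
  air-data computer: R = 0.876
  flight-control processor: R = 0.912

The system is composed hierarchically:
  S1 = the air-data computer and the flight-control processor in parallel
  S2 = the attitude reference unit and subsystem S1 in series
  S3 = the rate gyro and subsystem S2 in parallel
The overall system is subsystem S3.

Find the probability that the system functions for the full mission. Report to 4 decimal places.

Parallel (air-data computer and flight-control processor): 1 − (1 − 0.876000)(1 − 0.912000) = 0.989088
Series (attitude reference unit and [0.989088]): 0.953000 × 0.989088 = 0.942601
Parallel (rate gyro and [0.942601]): 1 − (1 − 0.926000)(1 − 0.942601) = 0.9958

0.9958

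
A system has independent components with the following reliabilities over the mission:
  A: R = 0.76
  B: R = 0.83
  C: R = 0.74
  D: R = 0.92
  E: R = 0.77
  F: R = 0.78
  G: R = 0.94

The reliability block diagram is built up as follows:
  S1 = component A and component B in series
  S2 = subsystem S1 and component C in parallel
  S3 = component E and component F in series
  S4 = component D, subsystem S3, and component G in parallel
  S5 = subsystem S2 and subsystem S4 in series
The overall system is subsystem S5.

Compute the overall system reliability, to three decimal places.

0.902

Series (A and B): 0.76000 × 0.83000 = 0.63080
Parallel ([0.63080] and C): 1 − (1 − 0.63080)(1 − 0.74000) = 0.90401
Series (E and F): 0.77000 × 0.78000 = 0.60060
Parallel (D, [0.60060], and G): 1 − (1 − 0.92000)(1 − 0.60060)(1 − 0.94000) = 0.99808
Series ([0.90401] and [0.99808]): 0.90401 × 0.99808 = 0.902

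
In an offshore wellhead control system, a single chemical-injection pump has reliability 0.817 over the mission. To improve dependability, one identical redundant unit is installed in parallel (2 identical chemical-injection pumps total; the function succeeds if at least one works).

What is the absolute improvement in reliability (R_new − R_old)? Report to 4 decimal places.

0.1495

R_before = 0.817
R_after = 1 − (1 − 0.817)^2 = 0.9665
ΔR = 0.9665 − 0.817 = 0.1495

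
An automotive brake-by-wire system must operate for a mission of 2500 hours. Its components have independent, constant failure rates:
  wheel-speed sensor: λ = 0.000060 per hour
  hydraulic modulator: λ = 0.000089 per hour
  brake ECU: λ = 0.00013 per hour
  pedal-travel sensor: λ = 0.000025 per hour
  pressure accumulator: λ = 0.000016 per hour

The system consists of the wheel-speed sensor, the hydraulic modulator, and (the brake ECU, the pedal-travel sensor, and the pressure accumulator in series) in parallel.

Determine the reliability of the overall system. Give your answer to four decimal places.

0.9903

R(wheel-speed sensor) = exp(−0.000060 × 2500) = 0.860708
R(hydraulic modulator) = exp(−0.000089 × 2500) = 0.800515
R(brake ECU) = exp(−0.00013 × 2500) = 0.722527
R(pedal-travel sensor) = exp(−0.000025 × 2500) = 0.939413
R(pressure accumulator) = exp(−0.000016 × 2500) = 0.960789
Series (brake ECU, pedal-travel sensor, and pressure accumulator): 0.722527 × 0.939413 × 0.960789 = 0.652137
Parallel (wheel-speed sensor, hydraulic modulator, and [0.652137]): 1 − (1 − 0.860708)(1 − 0.800515)(1 − 0.652137) = 0.9903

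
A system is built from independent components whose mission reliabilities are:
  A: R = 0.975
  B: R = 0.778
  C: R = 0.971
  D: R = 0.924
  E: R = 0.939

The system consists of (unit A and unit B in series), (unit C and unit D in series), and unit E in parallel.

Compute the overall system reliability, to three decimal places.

0.998

Series (A and B): 0.97500 × 0.77800 = 0.75855
Series (C and D): 0.97100 × 0.92400 = 0.89720
Parallel ([0.75855], [0.89720], and E): 1 − (1 − 0.75855)(1 − 0.89720)(1 − 0.93900) = 0.998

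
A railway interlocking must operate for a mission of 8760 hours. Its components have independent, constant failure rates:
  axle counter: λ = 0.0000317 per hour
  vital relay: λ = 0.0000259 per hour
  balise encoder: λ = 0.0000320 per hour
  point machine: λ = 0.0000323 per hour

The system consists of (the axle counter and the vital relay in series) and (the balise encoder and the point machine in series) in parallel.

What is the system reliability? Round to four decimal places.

R(axle counter) = exp(−0.0000317 × 8760) = 0.757530
R(vital relay) = exp(−0.0000259 × 8760) = 0.797013
R(balise encoder) = exp(−0.0000320 × 8760) = 0.755542
R(point machine) = exp(−0.0000323 × 8760) = 0.753559
Series (axle counter and vital relay): 0.757530 × 0.797013 = 0.603761
Series (balise encoder and point machine): 0.755542 × 0.753559 = 0.569345
Parallel ([0.603761] and [0.569345]): 1 − (1 − 0.603761)(1 − 0.569345) = 0.8294

0.8294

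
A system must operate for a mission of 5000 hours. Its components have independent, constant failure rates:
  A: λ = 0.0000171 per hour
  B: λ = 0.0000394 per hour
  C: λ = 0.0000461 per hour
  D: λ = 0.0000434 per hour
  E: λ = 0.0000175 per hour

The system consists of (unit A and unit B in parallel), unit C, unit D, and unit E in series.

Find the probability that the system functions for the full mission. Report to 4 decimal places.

R(A) = exp(−0.0000171 × 5000) = 0.918053
R(B) = exp(−0.0000394 × 5000) = 0.821191
R(C) = exp(−0.0000461 × 5000) = 0.794136
R(D) = exp(−0.0000434 × 5000) = 0.804930
R(E) = exp(−0.0000175 × 5000) = 0.916219
Parallel (A and B): 1 − (1 − 0.918053)(1 − 0.821191) = 0.985347
Series ([0.985347], C, D, and E): 0.985347 × 0.794136 × 0.804930 × 0.916219 = 0.5771

0.5771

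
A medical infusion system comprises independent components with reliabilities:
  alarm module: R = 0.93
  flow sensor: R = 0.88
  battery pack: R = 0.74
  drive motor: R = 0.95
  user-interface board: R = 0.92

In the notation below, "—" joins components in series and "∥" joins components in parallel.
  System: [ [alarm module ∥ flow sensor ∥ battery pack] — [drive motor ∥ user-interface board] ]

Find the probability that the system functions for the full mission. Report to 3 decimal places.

0.994

Parallel (alarm module, flow sensor, and battery pack): 1 − (1 − 0.93000)(1 − 0.88000)(1 − 0.74000) = 0.99782
Parallel (drive motor and user-interface board): 1 − (1 − 0.95000)(1 − 0.92000) = 0.99600
Series ([0.99782] and [0.99600]): 0.99782 × 0.99600 = 0.994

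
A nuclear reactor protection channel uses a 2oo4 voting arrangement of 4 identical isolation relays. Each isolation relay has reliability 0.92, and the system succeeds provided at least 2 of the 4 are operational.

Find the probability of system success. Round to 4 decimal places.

0.9981

R = Σ_{i=2}^{4} C(4,i) p^i (1−p)^{4−i} with p = 0.92
C(4,2)·0.92^2·0.08^2 = 0.032502
C(4,3)·0.92^3·0.08^1 = 0.249180
C(4,4)·0.92^4·0.08^0 = 0.716393
Sum = 0.9981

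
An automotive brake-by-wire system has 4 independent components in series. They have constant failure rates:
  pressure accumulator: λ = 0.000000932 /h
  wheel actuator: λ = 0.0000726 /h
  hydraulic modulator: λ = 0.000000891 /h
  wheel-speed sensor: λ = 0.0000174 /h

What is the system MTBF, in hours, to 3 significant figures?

Series of exponential components: λ_sys = Σ λ_i
λ_sys = 0.000000932 + 0.0000726 + 0.000000891 + 0.0000174 = 9.1823e-05 /h
MTBF = 1 / λ_sys = 10900 h

10900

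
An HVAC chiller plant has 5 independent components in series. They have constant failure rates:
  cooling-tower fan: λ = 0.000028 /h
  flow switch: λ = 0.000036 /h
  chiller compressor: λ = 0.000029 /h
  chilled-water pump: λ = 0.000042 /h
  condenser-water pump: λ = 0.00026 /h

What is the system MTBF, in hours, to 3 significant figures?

2530

Series of exponential components: λ_sys = Σ λ_i
λ_sys = 0.000028 + 0.000036 + 0.000029 + 0.000042 + 0.00026 = 3.9500e-04 /h
MTBF = 1 / λ_sys = 2530 h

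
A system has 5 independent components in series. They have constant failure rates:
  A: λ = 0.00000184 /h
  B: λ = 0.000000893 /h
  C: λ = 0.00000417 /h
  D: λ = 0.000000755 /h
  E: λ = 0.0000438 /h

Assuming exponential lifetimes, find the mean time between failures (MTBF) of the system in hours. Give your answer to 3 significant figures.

Series of exponential components: λ_sys = Σ λ_i
λ_sys = 0.00000184 + 0.000000893 + 0.00000417 + 0.000000755 + 0.0000438 = 5.1458e-05 /h
MTBF = 1 / λ_sys = 19400 h

19400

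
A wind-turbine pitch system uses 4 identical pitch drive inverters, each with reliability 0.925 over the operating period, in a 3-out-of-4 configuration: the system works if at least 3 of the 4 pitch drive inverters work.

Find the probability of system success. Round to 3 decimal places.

R = Σ_{i=3}^{4} C(4,i) p^i (1−p)^{4−i} with p = 0.925
C(4,3)·0.925^3·0.075^1 = 0.23744
C(4,4)·0.925^4·0.075^0 = 0.73209
Sum = 0.970

0.970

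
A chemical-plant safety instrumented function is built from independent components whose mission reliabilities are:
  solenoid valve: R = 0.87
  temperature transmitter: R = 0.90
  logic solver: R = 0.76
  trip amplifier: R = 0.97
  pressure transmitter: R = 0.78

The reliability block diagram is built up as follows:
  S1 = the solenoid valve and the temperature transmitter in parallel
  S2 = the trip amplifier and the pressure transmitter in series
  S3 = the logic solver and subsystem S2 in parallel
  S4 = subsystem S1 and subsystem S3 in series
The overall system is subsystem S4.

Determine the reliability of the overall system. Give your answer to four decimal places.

Parallel (solenoid valve and temperature transmitter): 1 − (1 − 0.870000)(1 − 0.900000) = 0.987000
Series (trip amplifier and pressure transmitter): 0.970000 × 0.780000 = 0.756600
Parallel (logic solver and [0.756600]): 1 − (1 − 0.760000)(1 − 0.756600) = 0.941584
Series ([0.987000] and [0.941584]): 0.987000 × 0.941584 = 0.9293

0.9293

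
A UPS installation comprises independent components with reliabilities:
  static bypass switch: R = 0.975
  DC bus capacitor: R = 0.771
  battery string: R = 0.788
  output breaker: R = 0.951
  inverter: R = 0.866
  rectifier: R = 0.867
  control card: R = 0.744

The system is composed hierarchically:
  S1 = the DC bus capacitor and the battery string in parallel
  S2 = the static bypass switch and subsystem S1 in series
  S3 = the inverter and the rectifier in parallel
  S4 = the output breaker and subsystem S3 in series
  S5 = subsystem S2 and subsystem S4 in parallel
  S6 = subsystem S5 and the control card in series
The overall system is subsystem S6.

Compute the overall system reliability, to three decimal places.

Parallel (DC bus capacitor and battery string): 1 − (1 − 0.77100)(1 − 0.78800) = 0.95145
Series (static bypass switch and [0.95145]): 0.97500 × 0.95145 = 0.92766
Parallel (inverter and rectifier): 1 − (1 − 0.86600)(1 − 0.86700) = 0.98218
Series (output breaker and [0.98218]): 0.95100 × 0.98218 = 0.93405
Parallel ([0.92766] and [0.93405]): 1 − (1 − 0.92766)(1 − 0.93405) = 0.99523
Series ([0.99523] and control card): 0.99523 × 0.74400 = 0.740

0.740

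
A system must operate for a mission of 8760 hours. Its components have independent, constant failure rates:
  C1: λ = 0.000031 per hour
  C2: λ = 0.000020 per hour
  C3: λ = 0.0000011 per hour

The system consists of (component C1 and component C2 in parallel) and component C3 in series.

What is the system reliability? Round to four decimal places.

R(C1) = exp(−0.000031 × 8760) = 0.762190
R(C2) = exp(−0.000020 × 8760) = 0.839289
R(C3) = exp(−0.0000011 × 8760) = 0.990410
Parallel (C1 and C2): 1 − (1 − 0.762190)(1 − 0.839289) = 0.961781
Series ([0.961781] and C3): 0.961781 × 0.990410 = 0.9526

0.9526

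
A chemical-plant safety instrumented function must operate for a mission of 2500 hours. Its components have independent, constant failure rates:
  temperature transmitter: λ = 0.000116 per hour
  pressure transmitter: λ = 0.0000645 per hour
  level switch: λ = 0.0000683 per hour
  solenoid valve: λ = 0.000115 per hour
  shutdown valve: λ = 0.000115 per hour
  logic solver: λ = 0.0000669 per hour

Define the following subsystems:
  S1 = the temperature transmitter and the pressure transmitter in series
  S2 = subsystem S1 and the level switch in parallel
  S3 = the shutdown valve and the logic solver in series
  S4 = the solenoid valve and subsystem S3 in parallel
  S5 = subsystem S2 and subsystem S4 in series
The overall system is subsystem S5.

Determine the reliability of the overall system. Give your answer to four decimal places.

0.8569

R(temperature transmitter) = exp(−0.000116 × 2500) = 0.748264
R(pressure transmitter) = exp(−0.0000645 × 2500) = 0.851079
R(level switch) = exp(−0.0000683 × 2500) = 0.843032
R(solenoid valve) = exp(−0.000115 × 2500) = 0.750137
R(shutdown valve) = exp(−0.000115 × 2500) = 0.750137
R(logic solver) = exp(−0.0000669 × 2500) = 0.845988
Series (temperature transmitter and pressure transmitter): 0.748264 × 0.851079 = 0.636832
Parallel ([0.636832] and level switch): 1 − (1 − 0.636832)(1 − 0.843032) = 0.942994
Series (shutdown valve and logic solver): 0.750137 × 0.845988 = 0.634607
Parallel (solenoid valve and [0.634607]): 1 − (1 − 0.750137)(1 − 0.634607) = 0.908702
Series ([0.942994] and [0.908702]): 0.942994 × 0.908702 = 0.8569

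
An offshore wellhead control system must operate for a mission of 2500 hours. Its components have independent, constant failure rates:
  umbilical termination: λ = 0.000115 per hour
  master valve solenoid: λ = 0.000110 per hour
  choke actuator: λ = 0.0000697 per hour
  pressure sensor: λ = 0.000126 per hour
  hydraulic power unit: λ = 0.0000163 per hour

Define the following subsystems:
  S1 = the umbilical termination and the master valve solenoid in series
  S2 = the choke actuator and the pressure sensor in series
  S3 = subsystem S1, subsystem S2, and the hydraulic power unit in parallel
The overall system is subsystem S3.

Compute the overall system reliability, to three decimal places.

0.993

R(umbilical termination) = exp(−0.000115 × 2500) = 0.75014
R(master valve solenoid) = exp(−0.000110 × 2500) = 0.75957
R(choke actuator) = exp(−0.0000697 × 2500) = 0.84009
R(pressure sensor) = exp(−0.000126 × 2500) = 0.72979
R(hydraulic power unit) = exp(−0.0000163 × 2500) = 0.96007
Series (umbilical termination and master valve solenoid): 0.75014 × 0.75957 = 0.56978
Series (choke actuator and pressure sensor): 0.84009 × 0.72979 = 0.61309
Parallel ([0.56978], [0.61309], and hydraulic power unit): 1 − (1 − 0.56978)(1 − 0.61309)(1 − 0.96007) = 0.993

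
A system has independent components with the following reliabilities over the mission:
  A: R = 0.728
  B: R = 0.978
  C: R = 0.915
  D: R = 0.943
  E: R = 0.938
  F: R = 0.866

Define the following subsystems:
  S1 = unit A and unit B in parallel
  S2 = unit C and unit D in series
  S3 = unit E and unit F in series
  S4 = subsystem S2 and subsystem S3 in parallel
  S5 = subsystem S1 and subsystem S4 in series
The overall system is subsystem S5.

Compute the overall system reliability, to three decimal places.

Parallel (A and B): 1 − (1 − 0.72800)(1 − 0.97800) = 0.99402
Series (C and D): 0.91500 × 0.94300 = 0.86285
Series (E and F): 0.93800 × 0.86600 = 0.81231
Parallel ([0.86285] and [0.81231]): 1 − (1 − 0.86285)(1 − 0.81231) = 0.97426
Series ([0.99402] and [0.97426]): 0.99402 × 0.97426 = 0.968

0.968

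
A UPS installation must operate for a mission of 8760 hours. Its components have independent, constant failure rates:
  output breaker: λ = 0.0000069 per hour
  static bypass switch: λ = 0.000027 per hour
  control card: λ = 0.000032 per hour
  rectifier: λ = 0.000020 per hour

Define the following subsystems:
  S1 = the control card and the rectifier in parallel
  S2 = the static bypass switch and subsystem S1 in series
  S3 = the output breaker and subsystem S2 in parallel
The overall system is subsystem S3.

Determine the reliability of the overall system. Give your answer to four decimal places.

R(output breaker) = exp(−0.0000069 × 8760) = 0.941346
R(static bypass switch) = exp(−0.000027 × 8760) = 0.789370
R(control card) = exp(−0.000032 × 8760) = 0.755542
R(rectifier) = exp(−0.000020 × 8760) = 0.839289
Parallel (control card and rectifier): 1 − (1 − 0.755542)(1 − 0.839289) = 0.960713
Series (static bypass switch and [0.960713]): 0.789370 × 0.960713 = 0.758358
Parallel (output breaker and [0.758358]): 1 − (1 − 0.941346)(1 − 0.758358) = 0.9858

0.9858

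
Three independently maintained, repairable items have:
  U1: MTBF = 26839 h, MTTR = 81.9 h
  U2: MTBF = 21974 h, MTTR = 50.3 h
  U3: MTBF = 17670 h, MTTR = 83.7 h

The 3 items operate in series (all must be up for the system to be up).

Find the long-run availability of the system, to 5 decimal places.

0.98999

A(U1) = MTBF/(MTBF+MTTR) = 26839/(26839+81.9) = 0.996958
A(U2) = MTBF/(MTBF+MTTR) = 21974/(21974+50.3) = 0.997716
A(U3) = MTBF/(MTBF+MTTR) = 17670/(17670+83.7) = 0.995285
Series availability: 0.996958 × 0.997716 × 0.995285 = 0.98999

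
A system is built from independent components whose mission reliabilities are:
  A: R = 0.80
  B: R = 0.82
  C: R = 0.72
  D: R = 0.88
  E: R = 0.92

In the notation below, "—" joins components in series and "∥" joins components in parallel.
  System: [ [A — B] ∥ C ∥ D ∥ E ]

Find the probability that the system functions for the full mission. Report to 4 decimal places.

Series (A and B): 0.800000 × 0.820000 = 0.656000
Parallel ([0.656000], C, D, and E): 1 − (1 − 0.656000)(1 − 0.720000)(1 − 0.880000)(1 − 0.920000) = 0.9991

0.9991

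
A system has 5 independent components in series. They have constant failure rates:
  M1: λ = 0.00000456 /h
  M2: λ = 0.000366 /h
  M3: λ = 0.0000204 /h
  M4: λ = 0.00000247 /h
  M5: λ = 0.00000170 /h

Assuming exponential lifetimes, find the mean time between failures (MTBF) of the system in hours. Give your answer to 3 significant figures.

Series of exponential components: λ_sys = Σ λ_i
λ_sys = 0.00000456 + 0.000366 + 0.0000204 + 0.00000247 + 0.00000170 = 3.9513e-04 /h
MTBF = 1 / λ_sys = 2530 h

2530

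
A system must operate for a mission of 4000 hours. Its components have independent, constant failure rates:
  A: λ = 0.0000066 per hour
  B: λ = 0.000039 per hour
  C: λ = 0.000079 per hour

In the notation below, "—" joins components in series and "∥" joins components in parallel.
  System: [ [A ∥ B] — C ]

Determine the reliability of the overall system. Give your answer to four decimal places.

0.7263

R(A) = exp(−0.0000066 × 4000) = 0.973945
R(B) = exp(−0.000039 × 4000) = 0.855559
R(C) = exp(−0.000079 × 4000) = 0.729059
Parallel (A and B): 1 − (1 − 0.973945)(1 − 0.855559) = 0.996237
Series ([0.996237] and C): 0.996237 × 0.729059 = 0.7263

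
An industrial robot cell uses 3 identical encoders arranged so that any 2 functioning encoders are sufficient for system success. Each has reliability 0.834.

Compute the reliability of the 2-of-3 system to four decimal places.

R = Σ_{i=2}^{3} C(3,i) p^i (1−p)^{3−i} with p = 0.834
C(3,2)·0.834^2·0.166^1 = 0.346387
C(3,3)·0.834^3·0.166^0 = 0.580094
Sum = 0.9265

0.9265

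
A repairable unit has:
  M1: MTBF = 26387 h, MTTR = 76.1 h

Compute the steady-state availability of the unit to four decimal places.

0.9971

A(M1) = MTBF/(MTBF+MTTR) = 26387/(26387+76.1) = 0.9971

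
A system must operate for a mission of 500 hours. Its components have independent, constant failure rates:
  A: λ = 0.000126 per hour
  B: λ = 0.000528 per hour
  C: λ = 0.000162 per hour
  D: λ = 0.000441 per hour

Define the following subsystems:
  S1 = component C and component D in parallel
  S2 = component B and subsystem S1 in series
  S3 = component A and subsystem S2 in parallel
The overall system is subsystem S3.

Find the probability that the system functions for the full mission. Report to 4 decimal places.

R(A) = exp(−0.000126 × 500) = 0.938943
R(B) = exp(−0.000528 × 500) = 0.767974
R(C) = exp(−0.000162 × 500) = 0.922194
R(D) = exp(−0.000441 × 500) = 0.802118
Parallel (C and D): 1 − (1 − 0.922194)(1 − 0.802118) = 0.984604
Series (B and [0.984604]): 0.767974 × 0.984604 = 0.756150
Parallel (A and [0.756150]): 1 − (1 − 0.938943)(1 − 0.756150) = 0.9851

0.9851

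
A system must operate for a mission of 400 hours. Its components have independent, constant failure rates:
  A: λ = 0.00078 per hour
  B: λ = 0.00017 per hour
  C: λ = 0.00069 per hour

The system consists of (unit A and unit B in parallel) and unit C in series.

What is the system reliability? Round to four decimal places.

0.7454

R(A) = exp(−0.00078 × 400) = 0.731982
R(B) = exp(−0.00017 × 400) = 0.934260
R(C) = exp(−0.00069 × 400) = 0.758813
Parallel (A and B): 1 − (1 − 0.731982)(1 − 0.934260) = 0.982380
Series ([0.982380] and C): 0.982380 × 0.758813 = 0.7454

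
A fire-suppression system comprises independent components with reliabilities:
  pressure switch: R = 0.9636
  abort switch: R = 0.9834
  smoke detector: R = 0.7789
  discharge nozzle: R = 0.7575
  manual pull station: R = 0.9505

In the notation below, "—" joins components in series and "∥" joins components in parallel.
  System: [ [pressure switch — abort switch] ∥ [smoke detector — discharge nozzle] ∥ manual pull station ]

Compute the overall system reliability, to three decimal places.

0.999

Series (pressure switch and abort switch): 0.96360 × 0.98340 = 0.94760
Series (smoke detector and discharge nozzle): 0.77890 × 0.75750 = 0.59002
Parallel ([0.94760], [0.59002], and manual pull station): 1 − (1 − 0.94760)(1 − 0.59002)(1 − 0.95050) = 0.999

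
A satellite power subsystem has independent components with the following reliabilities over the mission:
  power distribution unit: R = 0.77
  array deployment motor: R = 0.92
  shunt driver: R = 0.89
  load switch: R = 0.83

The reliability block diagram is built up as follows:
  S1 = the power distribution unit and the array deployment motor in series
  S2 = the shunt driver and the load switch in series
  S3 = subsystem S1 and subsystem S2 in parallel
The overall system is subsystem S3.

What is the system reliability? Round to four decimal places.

0.9238

Series (power distribution unit and array deployment motor): 0.770000 × 0.920000 = 0.708400
Series (shunt driver and load switch): 0.890000 × 0.830000 = 0.738700
Parallel ([0.708400] and [0.738700]): 1 − (1 − 0.708400)(1 − 0.738700) = 0.9238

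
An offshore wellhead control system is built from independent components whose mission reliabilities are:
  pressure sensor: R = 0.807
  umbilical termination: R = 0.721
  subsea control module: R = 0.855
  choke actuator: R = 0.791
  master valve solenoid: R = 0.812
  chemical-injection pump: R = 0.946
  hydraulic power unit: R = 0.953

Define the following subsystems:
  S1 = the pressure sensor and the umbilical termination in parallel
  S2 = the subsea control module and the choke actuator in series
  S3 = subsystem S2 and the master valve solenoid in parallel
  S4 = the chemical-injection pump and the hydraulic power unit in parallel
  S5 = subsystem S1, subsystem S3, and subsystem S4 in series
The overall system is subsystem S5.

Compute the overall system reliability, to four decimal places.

Parallel (pressure sensor and umbilical termination): 1 − (1 − 0.807000)(1 − 0.721000) = 0.946153
Series (subsea control module and choke actuator): 0.855000 × 0.791000 = 0.676305
Parallel ([0.676305] and master valve solenoid): 1 − (1 − 0.676305)(1 − 0.812000) = 0.939145
Parallel (chemical-injection pump and hydraulic power unit): 1 − (1 − 0.946000)(1 − 0.953000) = 0.997462
Series ([0.946153], [0.939145], and [0.997462]): 0.946153 × 0.939145 × 0.997462 = 0.8863

0.8863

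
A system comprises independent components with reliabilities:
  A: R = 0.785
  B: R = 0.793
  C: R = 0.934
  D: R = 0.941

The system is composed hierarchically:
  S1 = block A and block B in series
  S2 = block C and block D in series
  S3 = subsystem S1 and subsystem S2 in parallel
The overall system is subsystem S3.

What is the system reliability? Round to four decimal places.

0.9543

Series (A and B): 0.785000 × 0.793000 = 0.622505
Series (C and D): 0.934000 × 0.941000 = 0.878894
Parallel ([0.622505] and [0.878894]): 1 − (1 − 0.622505)(1 − 0.878894) = 0.9543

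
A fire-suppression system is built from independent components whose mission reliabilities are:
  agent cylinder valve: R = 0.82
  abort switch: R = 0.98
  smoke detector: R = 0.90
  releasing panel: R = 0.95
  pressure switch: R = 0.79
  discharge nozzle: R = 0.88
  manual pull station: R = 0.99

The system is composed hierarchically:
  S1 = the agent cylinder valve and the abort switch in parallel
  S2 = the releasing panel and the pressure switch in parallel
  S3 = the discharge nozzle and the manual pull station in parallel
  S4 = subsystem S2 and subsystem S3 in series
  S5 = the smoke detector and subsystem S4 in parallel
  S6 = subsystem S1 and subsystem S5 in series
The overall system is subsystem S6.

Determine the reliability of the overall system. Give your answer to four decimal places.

Parallel (agent cylinder valve and abort switch): 1 − (1 − 0.820000)(1 − 0.980000) = 0.996400
Parallel (releasing panel and pressure switch): 1 − (1 − 0.950000)(1 − 0.790000) = 0.989500
Parallel (discharge nozzle and manual pull station): 1 − (1 − 0.880000)(1 − 0.990000) = 0.998800
Series ([0.989500] and [0.998800]): 0.989500 × 0.998800 = 0.988313
Parallel (smoke detector and [0.988313]): 1 − (1 − 0.900000)(1 − 0.988313) = 0.998831
Series ([0.996400] and [0.998831]): 0.996400 × 0.998831 = 0.9952

0.9952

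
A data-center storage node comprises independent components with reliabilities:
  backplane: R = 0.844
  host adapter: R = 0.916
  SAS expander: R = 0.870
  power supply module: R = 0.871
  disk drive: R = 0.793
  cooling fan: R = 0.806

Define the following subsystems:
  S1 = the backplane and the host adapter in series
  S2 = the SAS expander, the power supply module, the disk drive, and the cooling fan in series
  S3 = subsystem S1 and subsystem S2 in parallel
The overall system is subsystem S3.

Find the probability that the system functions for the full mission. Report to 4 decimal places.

0.8830

Series (backplane and host adapter): 0.844000 × 0.916000 = 0.773104
Series (SAS expander, power supply module, disk drive, and cooling fan): 0.870000 × 0.871000 × 0.793000 × 0.806000 = 0.484335
Parallel ([0.773104] and [0.484335]): 1 − (1 − 0.773104)(1 − 0.484335) = 0.8830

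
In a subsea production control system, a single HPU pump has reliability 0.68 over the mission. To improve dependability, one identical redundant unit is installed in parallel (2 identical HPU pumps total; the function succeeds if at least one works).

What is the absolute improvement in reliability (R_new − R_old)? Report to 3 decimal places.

0.218

R_before = 0.68
R_after = 1 − (1 − 0.68)^2 = 0.898
ΔR = 0.898 − 0.68 = 0.218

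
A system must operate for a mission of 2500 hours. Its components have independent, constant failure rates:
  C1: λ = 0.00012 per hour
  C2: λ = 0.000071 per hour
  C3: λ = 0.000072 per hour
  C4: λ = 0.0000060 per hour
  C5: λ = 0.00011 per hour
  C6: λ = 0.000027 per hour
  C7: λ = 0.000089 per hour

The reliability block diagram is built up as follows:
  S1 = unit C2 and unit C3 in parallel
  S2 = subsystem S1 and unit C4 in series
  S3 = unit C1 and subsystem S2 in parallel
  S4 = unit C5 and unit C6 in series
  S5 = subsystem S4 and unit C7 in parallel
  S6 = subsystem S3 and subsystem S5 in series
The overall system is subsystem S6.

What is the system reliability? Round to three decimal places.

0.932

R(C1) = exp(−0.00012 × 2500) = 0.74082
R(C2) = exp(−0.000071 × 2500) = 0.83736
R(C3) = exp(−0.000072 × 2500) = 0.83527
R(C4) = exp(−0.0000060 × 2500) = 0.98511
R(C5) = exp(−0.00011 × 2500) = 0.75957
R(C6) = exp(−0.000027 × 2500) = 0.93473
R(C7) = exp(−0.000089 × 2500) = 0.80052
Parallel (C2 and C3): 1 − (1 − 0.83736)(1 − 0.83527) = 0.97321
Series ([0.97321] and C4): 0.97321 × 0.98511 = 0.95872
Parallel (C1 and [0.95872]): 1 − (1 − 0.74082)(1 − 0.95872) = 0.98930
Series (C5 and C6): 0.75957 × 0.93473 = 0.70999
Parallel ([0.70999] and C7): 1 − (1 − 0.70999)(1 − 0.80052) = 0.94215
Series ([0.98930] and [0.94215]): 0.98930 × 0.94215 = 0.932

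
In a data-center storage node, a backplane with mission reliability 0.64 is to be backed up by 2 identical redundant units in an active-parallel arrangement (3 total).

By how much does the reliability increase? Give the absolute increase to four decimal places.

0.3133

R_before = 0.64
R_after = 1 − (1 − 0.64)^3 = 0.9533
ΔR = 0.9533 − 0.64 = 0.3133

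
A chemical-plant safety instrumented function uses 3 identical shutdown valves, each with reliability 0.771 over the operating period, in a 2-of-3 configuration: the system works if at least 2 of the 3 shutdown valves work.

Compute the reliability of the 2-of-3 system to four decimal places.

0.8667

R = Σ_{i=2}^{3} C(3,i) p^i (1−p)^{3−i} with p = 0.771
C(3,2)·0.771^2·0.229^1 = 0.408381
C(3,3)·0.771^3·0.229^0 = 0.458314
Sum = 0.8667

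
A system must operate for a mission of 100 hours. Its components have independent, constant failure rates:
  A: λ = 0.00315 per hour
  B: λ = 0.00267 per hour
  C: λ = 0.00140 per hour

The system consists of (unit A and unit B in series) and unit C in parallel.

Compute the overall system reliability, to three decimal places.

R(A) = exp(−0.00315 × 100) = 0.72979
R(B) = exp(−0.00267 × 100) = 0.76567
R(C) = exp(−0.00140 × 100) = 0.86936
Series (A and B): 0.72979 × 0.76567 = 0.55878
Parallel ([0.55878] and C): 1 − (1 − 0.55878)(1 − 0.86936) = 0.942

0.942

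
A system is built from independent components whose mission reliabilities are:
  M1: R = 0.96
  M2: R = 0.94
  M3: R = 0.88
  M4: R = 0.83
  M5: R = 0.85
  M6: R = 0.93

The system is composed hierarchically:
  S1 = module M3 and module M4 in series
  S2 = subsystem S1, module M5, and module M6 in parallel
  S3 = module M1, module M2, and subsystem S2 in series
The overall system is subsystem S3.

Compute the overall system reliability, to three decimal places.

0.900

Series (M3 and M4): 0.88000 × 0.83000 = 0.73040
Parallel ([0.73040], M5, and M6): 1 − (1 − 0.73040)(1 − 0.85000)(1 − 0.93000) = 0.99717
Series (M1, M2, and [0.99717]): 0.96000 × 0.94000 × 0.99717 = 0.900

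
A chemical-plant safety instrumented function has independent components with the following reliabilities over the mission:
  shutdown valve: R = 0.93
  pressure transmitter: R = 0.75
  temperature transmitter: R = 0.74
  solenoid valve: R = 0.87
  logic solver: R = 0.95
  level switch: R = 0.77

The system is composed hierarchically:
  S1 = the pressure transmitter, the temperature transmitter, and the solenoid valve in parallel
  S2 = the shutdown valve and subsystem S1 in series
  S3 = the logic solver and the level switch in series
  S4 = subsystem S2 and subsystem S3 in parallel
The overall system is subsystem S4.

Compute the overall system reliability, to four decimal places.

Parallel (pressure transmitter, temperature transmitter, and solenoid valve): 1 − (1 − 0.750000)(1 − 0.740000)(1 − 0.870000) = 0.991550
Series (shutdown valve and [0.991550]): 0.930000 × 0.991550 = 0.922142
Series (logic solver and level switch): 0.950000 × 0.770000 = 0.731500
Parallel ([0.922142] and [0.731500]): 1 − (1 − 0.922142)(1 − 0.731500) = 0.9791

0.9791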